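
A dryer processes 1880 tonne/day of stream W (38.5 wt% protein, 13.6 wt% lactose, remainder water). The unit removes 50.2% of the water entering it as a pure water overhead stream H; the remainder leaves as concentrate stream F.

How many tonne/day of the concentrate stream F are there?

water entering = 1880×0.479 = 900.52 tonne/day; overhead removed = 0.502×900.52 = 452.06 tonne/day.
Concentrate = 1880 − 452.06 = 1427.9 tonne/day.

1428 tonne/day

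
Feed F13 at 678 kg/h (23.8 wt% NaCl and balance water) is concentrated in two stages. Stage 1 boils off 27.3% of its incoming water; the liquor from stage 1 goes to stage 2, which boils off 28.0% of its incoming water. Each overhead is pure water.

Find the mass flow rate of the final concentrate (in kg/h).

431.8 kg/h

water in feed = 678×0.762 = 516.64 kg/h.
After stage 1: water left = (1−0.273)×516.64 = 375.59; stream total = 536.96 kg/h.
After stage 2: water left = (1−0.280)×375.59 = 270.43; final concentrate = 431.79 kg/h.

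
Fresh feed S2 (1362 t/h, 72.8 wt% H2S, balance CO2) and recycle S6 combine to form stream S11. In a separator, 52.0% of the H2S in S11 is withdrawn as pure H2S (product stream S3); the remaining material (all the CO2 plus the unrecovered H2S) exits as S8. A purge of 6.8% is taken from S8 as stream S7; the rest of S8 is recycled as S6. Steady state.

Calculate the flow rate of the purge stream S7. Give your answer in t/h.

429 t/h

CO2 enters only via S2 and leaves only via the purge: 1362×0.272 = 0.068×(CO2 in S8), and the separator passes all CO2, so CO2 in S11 = CO2 in S8 = 5448 t/h.
H2S in S11: m_A = 1362×0.728 + (1−0.068)·(1−0.520)·m_A, so m_A = 991.54/0.5526 = 1794.2 t/h.
S8 = (1−0.520)×1794.2 + 5448 = 6309.2 t/h.
Purge S7 = 0.068×6309.2 = 429.03 t/h.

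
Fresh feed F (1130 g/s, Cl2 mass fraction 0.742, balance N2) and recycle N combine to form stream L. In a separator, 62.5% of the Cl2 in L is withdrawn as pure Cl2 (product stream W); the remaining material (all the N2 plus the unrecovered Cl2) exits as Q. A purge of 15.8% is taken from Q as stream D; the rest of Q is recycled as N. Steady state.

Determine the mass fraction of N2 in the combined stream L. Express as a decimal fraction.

0.601

N2 enters only via F and leaves only via the purge: 1130×0.258 = 0.158×(N2 in Q), and the separator passes all N2, so N2 in L = N2 in Q = 1845.2 g/s.
Cl2 in L: m_A = 1130×0.742 + (1−0.158)·(1−0.625)·m_A, so m_A = 838.46/0.6843 = 1225.4 g/s.
L = 1225.4 + 1845.2 = 3070.6 g/s.
N2 fraction in L = 1845.2/3070.6 = 0.601.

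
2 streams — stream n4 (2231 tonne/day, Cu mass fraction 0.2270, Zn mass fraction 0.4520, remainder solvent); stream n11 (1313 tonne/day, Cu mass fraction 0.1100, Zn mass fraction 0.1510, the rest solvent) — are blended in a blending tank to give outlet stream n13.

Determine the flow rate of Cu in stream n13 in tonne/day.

650.9 tonne/day

Cu out = Cu in = 2231×0.227 + 1313×0.110 = 650.87 tonne/day.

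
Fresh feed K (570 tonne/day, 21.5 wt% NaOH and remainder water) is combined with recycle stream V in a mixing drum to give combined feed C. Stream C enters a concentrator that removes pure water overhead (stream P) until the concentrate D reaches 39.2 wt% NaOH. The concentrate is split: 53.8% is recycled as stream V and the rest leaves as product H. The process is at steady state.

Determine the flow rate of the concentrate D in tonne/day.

676.7 tonne/day

Overall NaOH balance (none leaves overhead): NaOH in fresh feed = NaOH in product, i.e. 570×0.215 = (1−0.538)·D·0.392.
D = 122.55/(0.392×0.462) = 676.68 tonne/day.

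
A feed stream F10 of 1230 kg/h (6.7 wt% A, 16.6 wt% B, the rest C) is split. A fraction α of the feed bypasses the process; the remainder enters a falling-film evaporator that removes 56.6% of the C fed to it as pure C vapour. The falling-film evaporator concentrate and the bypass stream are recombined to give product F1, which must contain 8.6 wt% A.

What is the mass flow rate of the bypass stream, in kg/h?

604 kg/h

All 1230×0.067 = 82.41 kg/h of A reaches F1, so F1 = 82.41/0.086 = 958.26 kg/h and vapour = 271.74 kg/h.
The evaporator receives (1−α)·1230 of feed at 0.767 C and removes 0.566 of that C:
0.566×0.767×(1−α)×1230 = 271.74
(1−α) = 271.74/533.97 = 0.5089;  α = 0.4911.
Bypass flow = 0.4911×1230 = 604.04 kg/h.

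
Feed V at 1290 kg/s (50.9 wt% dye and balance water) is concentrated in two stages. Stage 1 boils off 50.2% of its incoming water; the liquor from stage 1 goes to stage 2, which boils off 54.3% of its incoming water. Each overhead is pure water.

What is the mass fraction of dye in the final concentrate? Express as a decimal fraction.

water in feed = 1290×0.491 = 633.39 kg/s.
After stage 1: water left = (1−0.502)×633.39 = 315.43; stream total = 972.04 kg/s.
After stage 2: water left = (1−0.543)×315.43 = 144.15; final concentrate = 800.76 kg/s.
dye fraction = 656.61/800.76 = 0.8200.

0.8200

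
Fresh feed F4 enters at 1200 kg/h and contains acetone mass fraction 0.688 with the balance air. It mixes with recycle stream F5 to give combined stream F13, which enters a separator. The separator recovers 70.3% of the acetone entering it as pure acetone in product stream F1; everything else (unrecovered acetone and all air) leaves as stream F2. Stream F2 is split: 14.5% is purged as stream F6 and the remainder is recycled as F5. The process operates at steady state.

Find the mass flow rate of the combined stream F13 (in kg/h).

3689 kg/h

air enters only via F4 and leaves only via the purge: 1200×0.312 = 0.145×(air in F2), and the separator passes all air, so air in F13 = air in F2 = 2582.1 kg/h.
acetone in F13: m_A = 1200×0.688 + (1−0.145)·(1−0.703)·m_A, so m_A = 825.6/0.7461 = 1106.6 kg/h.
F13 = 1106.6 + 2582.1 = 3688.7 kg/h.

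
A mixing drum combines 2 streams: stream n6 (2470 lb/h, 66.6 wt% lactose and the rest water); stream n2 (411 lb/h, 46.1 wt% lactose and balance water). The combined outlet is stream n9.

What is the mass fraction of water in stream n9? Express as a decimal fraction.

0.363

Total flow out = 2470 + 411 = 2881 lb/h.
water in = 2470×0.334 + 411×0.539 = 1046.5 lb/h.
water mass fraction in n9 = 1046.5/2881 = 0.363.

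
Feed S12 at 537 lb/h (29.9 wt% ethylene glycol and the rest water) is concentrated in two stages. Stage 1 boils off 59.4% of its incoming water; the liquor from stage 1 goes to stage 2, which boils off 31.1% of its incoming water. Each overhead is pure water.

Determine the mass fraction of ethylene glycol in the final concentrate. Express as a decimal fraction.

0.604

water in feed = 537×0.701 = 376.44 lb/h.
After stage 1: water left = (1−0.594)×376.44 = 152.83; stream total = 313.4 lb/h.
After stage 2: water left = (1−0.311)×152.83 = 105.3; final concentrate = 265.87 lb/h.
ethylene glycol fraction = 160.56/265.87 = 0.604.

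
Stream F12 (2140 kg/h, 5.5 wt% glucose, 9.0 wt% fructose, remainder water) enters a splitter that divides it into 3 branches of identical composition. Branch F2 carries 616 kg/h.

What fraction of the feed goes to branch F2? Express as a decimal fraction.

0.288

Fraction to F2 = 616/2140 = 0.2879.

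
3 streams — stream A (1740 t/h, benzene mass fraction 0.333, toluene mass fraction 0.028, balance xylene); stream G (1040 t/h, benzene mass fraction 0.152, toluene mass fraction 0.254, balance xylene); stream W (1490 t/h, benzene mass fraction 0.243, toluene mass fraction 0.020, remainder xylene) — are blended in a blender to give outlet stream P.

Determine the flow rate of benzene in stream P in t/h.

1100 t/h

benzene out = benzene in = 1740×0.333 + 1040×0.152 + 1490×0.243 = 1099.6 t/h.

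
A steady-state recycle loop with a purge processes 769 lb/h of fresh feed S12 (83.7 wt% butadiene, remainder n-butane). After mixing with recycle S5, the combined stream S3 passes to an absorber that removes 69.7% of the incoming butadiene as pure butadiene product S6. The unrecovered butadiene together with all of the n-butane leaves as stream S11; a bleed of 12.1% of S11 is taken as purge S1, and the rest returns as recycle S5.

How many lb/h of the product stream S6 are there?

611.5 lb/h

butadiene in S3: m_A = 769×0.837 + (1−0.121)·(1−0.697)·m_A, so m_A = 643.65/0.7337 = 877.31 lb/h.
Product S6 = 0.697×877.31 = 611.49 lb/h.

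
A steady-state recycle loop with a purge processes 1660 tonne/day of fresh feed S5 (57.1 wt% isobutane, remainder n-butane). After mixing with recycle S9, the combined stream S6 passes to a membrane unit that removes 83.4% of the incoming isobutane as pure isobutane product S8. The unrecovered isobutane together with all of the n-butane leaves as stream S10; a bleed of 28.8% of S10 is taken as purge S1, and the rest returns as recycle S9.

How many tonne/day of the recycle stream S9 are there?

1888 tonne/day

n-butane enters only via S5 and leaves only via the purge: 1660×0.429 = 0.288×(n-butane in S10), and the membrane unit passes all n-butane, so n-butane in S6 = n-butane in S10 = 2472.7 tonne/day.
isobutane in S6: m_A = 1660×0.571 + (1−0.288)·(1−0.834)·m_A, so m_A = 947.86/0.8818 = 1074.9 tonne/day.
S10 = (1−0.834)×1074.9 + 2472.7 = 2651.1 tonne/day.
Recycle S9 = (1−0.288)×2651.1 = 1887.6 tonne/day.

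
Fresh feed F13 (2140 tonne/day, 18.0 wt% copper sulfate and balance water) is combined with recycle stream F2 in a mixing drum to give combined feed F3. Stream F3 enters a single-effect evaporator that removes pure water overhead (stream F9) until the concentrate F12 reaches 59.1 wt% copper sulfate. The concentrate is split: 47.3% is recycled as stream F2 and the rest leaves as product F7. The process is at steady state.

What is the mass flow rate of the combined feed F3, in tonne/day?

Overall copper sulfate balance (none leaves overhead): copper sulfate in fresh feed = copper sulfate in product, i.e. 2140×0.180 = (1−0.473)·F12·0.591.
F12 = 385.2/(0.591×0.527) = 1236.8 tonne/day.
Recycle F2 = 0.473×1236.8 = 584.99 tonne/day.
Combined feed F3 = 2140 + 584.99 = 2725 tonne/day.

2725 tonne/day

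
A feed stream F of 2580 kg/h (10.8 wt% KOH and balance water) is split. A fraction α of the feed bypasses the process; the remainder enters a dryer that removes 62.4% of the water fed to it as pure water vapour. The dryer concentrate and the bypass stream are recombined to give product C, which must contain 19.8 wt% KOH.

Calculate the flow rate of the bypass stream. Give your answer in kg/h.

473.1 kg/h

All 2580×0.108 = 278.64 kg/h of KOH reaches C, so C = 278.64/0.198 = 1407.3 kg/h and vapour = 1172.7 kg/h.
The evaporator receives (1−α)·2580 of feed at 0.892 water and removes 0.624 of that water:
0.624×0.892×(1−α)×2580 = 1172.7
(1−α) = 1172.7/1436 = 0.8166;  α = 0.1834.
Bypass flow = 0.1834×2580 = 473.08 kg/h.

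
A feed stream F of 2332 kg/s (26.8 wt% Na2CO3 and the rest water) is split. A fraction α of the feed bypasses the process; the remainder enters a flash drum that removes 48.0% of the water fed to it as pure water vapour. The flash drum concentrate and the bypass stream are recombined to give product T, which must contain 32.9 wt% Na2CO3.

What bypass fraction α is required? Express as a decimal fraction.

0.472

All 2332×0.268 = 624.98 kg/s of Na2CO3 reaches T, so T = 624.98/0.329 = 1899.6 kg/s and vapour = 432.38 kg/s.
The evaporator receives (1−α)·2332 of feed at 0.732 water and removes 0.480 of that water:
0.480×0.732×(1−α)×2332 = 432.38
(1−α) = 432.38/819.37 = 0.5277;  α = 0.4723.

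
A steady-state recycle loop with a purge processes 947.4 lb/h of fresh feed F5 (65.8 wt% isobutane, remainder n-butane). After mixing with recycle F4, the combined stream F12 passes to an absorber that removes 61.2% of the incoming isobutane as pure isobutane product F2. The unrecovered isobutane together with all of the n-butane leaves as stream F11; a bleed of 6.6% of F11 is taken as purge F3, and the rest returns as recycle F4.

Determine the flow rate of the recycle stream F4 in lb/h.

n-butane enters only via F5 and leaves only via the purge: 947.4×0.342 = 0.066×(n-butane in F11), and the absorber passes all n-butane, so n-butane in F12 = n-butane in F11 = 4909.3 lb/h.
isobutane in F12: m_A = 947.4×0.658 + (1−0.066)·(1−0.612)·m_A, so m_A = 623.39/0.6376 = 977.7 lb/h.
F11 = (1−0.612)×977.7 + 4909.3 = 5288.6 lb/h.
Recycle F4 = (1−0.066)×5288.6 = 4939.6 lb/h.

4940 lb/h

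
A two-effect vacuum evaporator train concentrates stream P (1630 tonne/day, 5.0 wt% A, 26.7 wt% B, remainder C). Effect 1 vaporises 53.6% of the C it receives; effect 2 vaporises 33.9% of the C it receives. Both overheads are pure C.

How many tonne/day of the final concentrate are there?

858.2 tonne/day

C in feed = 1630×0.683 = 1113.3 tonne/day.
After stage 1: C left = (1−0.536)×1113.3 = 516.57; stream total = 1033.3 tonne/day.
After stage 2: C left = (1−0.339)×516.57 = 341.45; final concentrate = 858.16 tonne/day.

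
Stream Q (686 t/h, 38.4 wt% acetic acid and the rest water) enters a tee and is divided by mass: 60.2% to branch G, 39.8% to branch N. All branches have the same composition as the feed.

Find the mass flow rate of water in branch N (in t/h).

168.2 t/h

Branch N total = 0.398×686 = 273.03 t/h.
water in N = 0.616×273.03 = 168.19 t/h.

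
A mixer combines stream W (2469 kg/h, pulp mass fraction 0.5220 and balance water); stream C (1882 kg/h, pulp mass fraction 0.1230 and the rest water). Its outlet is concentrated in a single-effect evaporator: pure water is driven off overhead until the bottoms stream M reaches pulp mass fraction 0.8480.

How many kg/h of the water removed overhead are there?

pulp entering = 2469×0.522 + 1882×0.123 = 1520.3 kg/h.
All pulp reports to M, so M = 1520.3/0.848 = 1792.8 kg/h.
Total feed = 4351 kg/h; overhead = 4351 − 1792.8 = 2558.2 kg/h.

2558 kg/h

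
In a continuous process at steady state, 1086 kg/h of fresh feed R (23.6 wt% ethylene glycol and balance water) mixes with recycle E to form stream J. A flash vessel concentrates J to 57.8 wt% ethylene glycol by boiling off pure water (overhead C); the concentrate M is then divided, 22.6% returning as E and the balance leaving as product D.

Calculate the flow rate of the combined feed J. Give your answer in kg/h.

1215 kg/h

Overall ethylene glycol balance (none leaves overhead): ethylene glycol in fresh feed = ethylene glycol in product, i.e. 1086×0.236 = (1−0.226)·M·0.578.
M = 256.3/(0.578×0.774) = 572.89 kg/h.
Recycle E = 0.226×572.89 = 129.47 kg/h.
Combined feed J = 1086 + 129.47 = 1215.5 kg/h.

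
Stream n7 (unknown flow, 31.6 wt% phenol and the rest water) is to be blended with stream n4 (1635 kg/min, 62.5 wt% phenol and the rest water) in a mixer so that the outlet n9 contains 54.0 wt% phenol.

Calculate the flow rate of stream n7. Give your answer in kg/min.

620.4 kg/min

Let n7 be the unknown flow. Total out = 1635 + n7.
phenol balance: 1021.9 + 0.316·n7 = 0.540·(1635 + n7)
(0.316 − 0.540)·n7 = 0.540×1635 − 1021.9 = -138.97
n7 = -138.97 / -0.224 = 620.42 kg/min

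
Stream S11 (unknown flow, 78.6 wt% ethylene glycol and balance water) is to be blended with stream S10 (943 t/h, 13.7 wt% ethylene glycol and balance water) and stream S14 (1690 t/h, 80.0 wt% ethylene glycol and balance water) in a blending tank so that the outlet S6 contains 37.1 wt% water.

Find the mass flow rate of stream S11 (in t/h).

1114 t/h

Let S11 be the unknown flow. Total out = 2633 + S11.
water balance: 1151.8 + 0.214·S11 = 0.371·(2633 + S11)
(0.214 − 0.371)·S11 = 0.371×2633 − 1151.8 = -174.97
S11 = -174.97 / -0.157 = 1114.4 t/h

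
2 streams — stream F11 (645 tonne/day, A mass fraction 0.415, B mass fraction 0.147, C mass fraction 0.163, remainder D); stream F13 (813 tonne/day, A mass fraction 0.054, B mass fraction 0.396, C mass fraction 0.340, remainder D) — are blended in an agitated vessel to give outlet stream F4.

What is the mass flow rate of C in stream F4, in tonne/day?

381.6 tonne/day

C out = C in = 645×0.163 + 813×0.340 = 381.56 tonne/day.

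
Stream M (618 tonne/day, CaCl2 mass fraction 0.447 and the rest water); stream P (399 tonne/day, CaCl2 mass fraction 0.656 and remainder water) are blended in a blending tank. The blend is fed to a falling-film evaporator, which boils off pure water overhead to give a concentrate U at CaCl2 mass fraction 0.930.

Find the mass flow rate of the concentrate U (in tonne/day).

CaCl2 entering = 618×0.447 + 399×0.656 = 537.99 tonne/day.
All CaCl2 reports to U, so U = 537.99/0.930 = 578.48 tonne/day.

578.5 tonne/day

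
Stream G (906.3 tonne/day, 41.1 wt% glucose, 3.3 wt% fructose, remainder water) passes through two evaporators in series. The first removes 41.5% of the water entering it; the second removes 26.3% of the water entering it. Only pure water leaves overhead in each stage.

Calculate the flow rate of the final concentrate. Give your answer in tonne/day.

water in feed = 906.3×0.556 = 503.9 tonne/day.
After stage 1: water left = (1−0.415)×503.9 = 294.78; stream total = 697.18 tonne/day.
After stage 2: water left = (1−0.263)×294.78 = 217.26; final concentrate = 619.65 tonne/day.

619.7 tonne/day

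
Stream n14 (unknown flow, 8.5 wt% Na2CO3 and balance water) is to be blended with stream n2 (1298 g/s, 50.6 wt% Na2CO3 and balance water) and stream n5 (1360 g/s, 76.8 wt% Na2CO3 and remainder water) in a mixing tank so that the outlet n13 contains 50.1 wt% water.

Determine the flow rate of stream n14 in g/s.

Let n14 be the unknown flow. Total out = 2658 + n14.
water balance: 956.73 + 0.915·n14 = 0.501·(2658 + n14)
(0.915 − 0.501)·n14 = 0.501×2658 − 956.73 = 374.93
n14 = 374.93 / 0.414 = 905.62 g/s

905.6 g/s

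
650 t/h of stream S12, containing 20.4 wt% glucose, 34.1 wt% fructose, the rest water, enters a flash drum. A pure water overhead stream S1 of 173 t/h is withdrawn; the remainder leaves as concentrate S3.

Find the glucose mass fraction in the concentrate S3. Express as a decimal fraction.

glucose is not removed: 650×0.204 = 132.6 t/h of glucose enters S3.
Concentrate = 650 − 173 = 477 t/h.
Mass fraction = 132.6/477 = 0.278.

0.278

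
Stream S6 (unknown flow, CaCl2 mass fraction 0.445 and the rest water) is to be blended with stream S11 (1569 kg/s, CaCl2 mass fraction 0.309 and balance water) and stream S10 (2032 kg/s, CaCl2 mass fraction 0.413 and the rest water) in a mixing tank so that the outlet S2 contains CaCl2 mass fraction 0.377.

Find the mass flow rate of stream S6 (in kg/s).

Let S6 be the unknown flow. Total out = 3601 + S6.
CaCl2 balance: 1324 + 0.445·S6 = 0.377·(3601 + S6)
(0.445 − 0.377)·S6 = 0.377×3601 − 1324 = 33.54
S6 = 33.54 / 0.068 = 493.24 kg/s

493.2 kg/s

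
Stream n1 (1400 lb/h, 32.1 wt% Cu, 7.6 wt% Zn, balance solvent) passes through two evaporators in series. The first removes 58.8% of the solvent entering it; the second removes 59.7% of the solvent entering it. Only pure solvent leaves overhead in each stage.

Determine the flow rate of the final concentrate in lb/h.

696 lb/h

solvent in feed = 1400×0.603 = 844.2 lb/h.
After stage 1: solvent left = (1−0.588)×844.2 = 347.81; stream total = 903.61 lb/h.
After stage 2: solvent left = (1−0.597)×347.81 = 140.17; final concentrate = 695.97 lb/h.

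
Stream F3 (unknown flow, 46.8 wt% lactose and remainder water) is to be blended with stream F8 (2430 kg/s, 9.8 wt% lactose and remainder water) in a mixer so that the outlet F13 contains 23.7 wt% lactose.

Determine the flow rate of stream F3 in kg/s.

1462 kg/s

Let F3 be the unknown flow. Total out = 2430 + F3.
lactose balance: 238.14 + 0.468·F3 = 0.237·(2430 + F3)
(0.468 − 0.237)·F3 = 0.237×2430 − 238.14 = 337.77
F3 = 337.77 / 0.231 = 1462.2 kg/s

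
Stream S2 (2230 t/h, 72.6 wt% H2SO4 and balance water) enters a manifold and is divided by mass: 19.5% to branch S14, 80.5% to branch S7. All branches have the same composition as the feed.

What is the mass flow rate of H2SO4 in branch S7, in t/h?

Branch S7 total = 0.805×2230 = 1795.2 t/h.
H2SO4 in S7 = 0.726×1795.2 = 1303.3 t/h.

1303 t/h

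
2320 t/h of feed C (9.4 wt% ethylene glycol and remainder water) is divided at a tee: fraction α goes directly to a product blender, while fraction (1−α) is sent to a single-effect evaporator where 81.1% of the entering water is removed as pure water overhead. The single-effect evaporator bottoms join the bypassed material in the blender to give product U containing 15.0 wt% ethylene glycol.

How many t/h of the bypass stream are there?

All 2320×0.094 = 218.08 t/h of ethylene glycol reaches U, so U = 218.08/0.150 = 1453.9 t/h and vapour = 866.13 t/h.
The evaporator receives (1−α)·2320 of feed at 0.906 water and removes 0.811 of that water:
0.811×0.906×(1−α)×2320 = 866.13
(1−α) = 866.13/1704.7 = 0.5081;  α = 0.4919.
Bypass flow = 0.4919×2320 = 1141.2 t/h.

1141 t/h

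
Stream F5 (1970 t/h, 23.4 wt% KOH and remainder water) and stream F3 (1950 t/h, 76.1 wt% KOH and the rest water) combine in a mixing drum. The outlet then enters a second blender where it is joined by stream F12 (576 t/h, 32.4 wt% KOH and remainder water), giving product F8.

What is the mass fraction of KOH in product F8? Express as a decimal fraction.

0.4741

Overall, product flow = 4496 t/h.
KOH in = 1970×0.234 + 1950×0.761 + 576×0.324 = 2131.6 t/h.
KOH fraction in F8 = 0.4741.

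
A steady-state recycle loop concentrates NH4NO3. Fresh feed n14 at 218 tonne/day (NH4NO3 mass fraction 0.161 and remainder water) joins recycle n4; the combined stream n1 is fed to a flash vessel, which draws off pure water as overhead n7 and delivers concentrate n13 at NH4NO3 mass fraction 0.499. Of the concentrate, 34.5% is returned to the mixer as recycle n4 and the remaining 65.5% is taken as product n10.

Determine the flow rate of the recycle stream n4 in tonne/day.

Overall NH4NO3 balance (none leaves overhead): NH4NO3 in fresh feed = NH4NO3 in product, i.e. 218×0.161 = (1−0.345)·n13·0.499.
n13 = 35.098/(0.499×0.655) = 107.38 tonne/day.
Recycle n4 = 0.345×107.38 = 37.048 tonne/day.

37.05 tonne/day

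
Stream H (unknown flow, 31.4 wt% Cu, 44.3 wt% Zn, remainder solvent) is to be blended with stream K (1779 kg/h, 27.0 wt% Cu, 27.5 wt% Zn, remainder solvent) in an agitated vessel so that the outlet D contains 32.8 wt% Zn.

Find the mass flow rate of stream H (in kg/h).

819.9 kg/h

Let H be the unknown flow. Total out = 1779 + H.
Zn balance: 489.23 + 0.443·H = 0.328·(1779 + H)
(0.443 − 0.328)·H = 0.328×1779 − 489.23 = 94.287
H = 94.287 / 0.115 = 819.89 kg/h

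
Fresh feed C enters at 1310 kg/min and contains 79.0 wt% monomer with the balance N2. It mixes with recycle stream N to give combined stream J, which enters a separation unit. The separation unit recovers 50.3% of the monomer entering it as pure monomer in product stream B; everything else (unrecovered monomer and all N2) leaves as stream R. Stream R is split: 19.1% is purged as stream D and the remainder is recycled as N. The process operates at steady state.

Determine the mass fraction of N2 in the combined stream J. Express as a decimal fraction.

N2 enters only via C and leaves only via the purge: 1310×0.210 = 0.191×(N2 in R), and the separation unit passes all N2, so N2 in J = N2 in R = 1440.3 kg/min.
monomer in J: m_A = 1310×0.790 + (1−0.191)·(1−0.503)·m_A, so m_A = 1034.9/0.5979 = 1730.8 kg/min.
J = 1730.8 + 1440.3 = 3171.1 kg/min.
N2 fraction in J = 1440.3/3171.1 = 0.454.

0.454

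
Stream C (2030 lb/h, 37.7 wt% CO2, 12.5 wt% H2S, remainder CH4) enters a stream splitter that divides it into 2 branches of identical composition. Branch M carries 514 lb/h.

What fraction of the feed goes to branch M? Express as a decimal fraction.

0.253

Fraction to M = 514/2030 = 0.2532.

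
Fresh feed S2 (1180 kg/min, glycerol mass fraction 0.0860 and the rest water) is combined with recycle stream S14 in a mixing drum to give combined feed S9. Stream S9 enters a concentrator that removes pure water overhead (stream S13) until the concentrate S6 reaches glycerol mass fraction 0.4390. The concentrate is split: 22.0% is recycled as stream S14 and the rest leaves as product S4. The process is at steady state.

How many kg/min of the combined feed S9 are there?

Overall glycerol balance (none leaves overhead): glycerol in fresh feed = glycerol in product, i.e. 1180×0.086 = (1−0.220)·S6·0.439.
S6 = 101.48/(0.439×0.780) = 296.36 kg/min.
Recycle S14 = 0.220×296.36 = 65.199 kg/min.
Combined feed S9 = 1180 + 65.199 = 1245.2 kg/min.

1245 kg/min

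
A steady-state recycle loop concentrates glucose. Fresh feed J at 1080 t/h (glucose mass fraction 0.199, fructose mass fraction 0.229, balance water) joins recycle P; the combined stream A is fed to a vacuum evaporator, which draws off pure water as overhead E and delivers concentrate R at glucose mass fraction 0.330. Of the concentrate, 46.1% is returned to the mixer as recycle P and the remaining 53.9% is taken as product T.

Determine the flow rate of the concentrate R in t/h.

1208 t/h

Overall glucose balance (none leaves overhead): glucose in fresh feed = glucose in product, i.e. 1080×0.199 = (1−0.461)·R·0.330.
R = 214.92/(0.330×0.539) = 1208.3 t/h.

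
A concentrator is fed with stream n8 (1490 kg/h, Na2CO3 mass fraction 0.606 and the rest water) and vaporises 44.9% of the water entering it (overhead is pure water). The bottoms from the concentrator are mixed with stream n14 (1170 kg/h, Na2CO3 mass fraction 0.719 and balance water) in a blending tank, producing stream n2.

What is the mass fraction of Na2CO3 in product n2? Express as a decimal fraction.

0.728

Vapour removed = 0.449×0.394×1490 = 263.59 kg/h; concentrate = 1226.4 kg/h.
Na2CO3 reaching the mixer = 902.94 (from concentrate) + 1170×0.719 = 1744.2 kg/h.
Product flow = 1226.4 + 1170 = 2396.4 kg/h; Na2CO3 fraction = 0.728.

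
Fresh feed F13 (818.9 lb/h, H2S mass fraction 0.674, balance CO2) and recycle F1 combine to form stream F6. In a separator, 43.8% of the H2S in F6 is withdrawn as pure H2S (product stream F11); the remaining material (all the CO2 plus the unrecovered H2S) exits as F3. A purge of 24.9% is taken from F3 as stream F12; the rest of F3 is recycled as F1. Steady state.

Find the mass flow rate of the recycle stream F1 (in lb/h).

CO2 enters only via F13 and leaves only via the purge: 818.9×0.326 = 0.249×(CO2 in F3), and the separator passes all CO2, so CO2 in F6 = CO2 in F3 = 1072.1 lb/h.
H2S in F6: m_A = 818.9×0.674 + (1−0.249)·(1−0.438)·m_A, so m_A = 551.94/0.5779 = 955.01 lb/h.
F3 = (1−0.438)×955.01 + 1072.1 = 1608.9 lb/h.
Recycle F1 = (1−0.249)×1608.9 = 1208.2 lb/h.

1208 lb/h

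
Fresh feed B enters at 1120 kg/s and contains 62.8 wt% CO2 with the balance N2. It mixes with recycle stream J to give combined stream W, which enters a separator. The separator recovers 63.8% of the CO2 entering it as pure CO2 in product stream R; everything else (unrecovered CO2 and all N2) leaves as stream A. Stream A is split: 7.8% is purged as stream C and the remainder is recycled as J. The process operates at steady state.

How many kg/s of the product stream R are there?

673.6 kg/s

CO2 in W: m_A = 1120×0.628 + (1−0.078)·(1−0.638)·m_A, so m_A = 703.36/0.6662 = 1055.7 kg/s.
Product R = 0.638×1055.7 = 673.55 kg/s.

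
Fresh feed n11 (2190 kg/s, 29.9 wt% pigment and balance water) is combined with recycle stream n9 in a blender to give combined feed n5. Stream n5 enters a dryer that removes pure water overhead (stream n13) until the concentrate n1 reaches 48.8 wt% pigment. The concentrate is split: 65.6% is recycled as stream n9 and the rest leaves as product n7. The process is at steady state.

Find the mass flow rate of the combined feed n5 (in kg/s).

Overall pigment balance (none leaves overhead): pigment in fresh feed = pigment in product, i.e. 2190×0.299 = (1−0.656)·n1·0.488.
n1 = 654.81/(0.488×0.344) = 3900.7 kg/s.
Recycle n9 = 0.656×3900.7 = 2558.8 kg/s.
Combined feed n5 = 2190 + 2558.8 = 4748.8 kg/s.

4749 kg/s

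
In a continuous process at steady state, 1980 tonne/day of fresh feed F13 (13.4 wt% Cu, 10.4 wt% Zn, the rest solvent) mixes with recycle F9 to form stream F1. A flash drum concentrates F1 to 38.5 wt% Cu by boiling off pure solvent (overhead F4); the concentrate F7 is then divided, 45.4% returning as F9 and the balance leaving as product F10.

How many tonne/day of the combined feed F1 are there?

2553 tonne/day

Overall Cu balance (none leaves overhead): Cu in fresh feed = Cu in product, i.e. 1980×0.134 = (1−0.454)·F7·0.385.
F7 = 265.32/(0.385×0.546) = 1262.2 tonne/day.
Recycle F9 = 0.454×1262.2 = 573.02 tonne/day.
Combined feed F1 = 1980 + 573.02 = 2553 tonne/day.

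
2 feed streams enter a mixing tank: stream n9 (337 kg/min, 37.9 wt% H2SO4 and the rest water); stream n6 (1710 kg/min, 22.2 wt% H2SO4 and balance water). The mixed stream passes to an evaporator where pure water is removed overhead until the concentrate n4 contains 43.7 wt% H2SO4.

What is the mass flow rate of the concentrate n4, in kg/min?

H2SO4 entering = 337×0.379 + 1710×0.222 = 507.34 kg/min.
All H2SO4 reports to n4, so n4 = 507.34/0.437 = 1161 kg/min.

1161 kg/min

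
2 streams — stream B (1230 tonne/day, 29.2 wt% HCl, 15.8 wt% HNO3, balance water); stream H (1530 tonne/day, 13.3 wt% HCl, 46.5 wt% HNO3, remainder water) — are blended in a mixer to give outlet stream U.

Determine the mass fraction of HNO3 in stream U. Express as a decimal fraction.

Total flow out = 1230 + 1530 = 2760 tonne/day.
HNO3 in = 1230×0.158 + 1530×0.465 = 905.79 tonne/day.
HNO3 mass fraction in U = 905.79/2760 = 0.3282.

0.3282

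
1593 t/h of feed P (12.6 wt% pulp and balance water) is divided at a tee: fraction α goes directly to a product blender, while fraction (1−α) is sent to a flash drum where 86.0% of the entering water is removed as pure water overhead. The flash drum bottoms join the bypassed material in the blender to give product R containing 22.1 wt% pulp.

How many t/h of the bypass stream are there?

682 t/h

All 1593×0.126 = 200.72 t/h of pulp reaches R, so R = 200.72/0.221 = 908.23 t/h and vapour = 684.77 t/h.
The evaporator receives (1−α)·1593 of feed at 0.874 water and removes 0.860 of that water:
0.860×0.874×(1−α)×1593 = 684.77
(1−α) = 684.77/1197.4 = 0.5719;  α = 0.4281.
Bypass flow = 0.4281×1593 = 681.96 t/h.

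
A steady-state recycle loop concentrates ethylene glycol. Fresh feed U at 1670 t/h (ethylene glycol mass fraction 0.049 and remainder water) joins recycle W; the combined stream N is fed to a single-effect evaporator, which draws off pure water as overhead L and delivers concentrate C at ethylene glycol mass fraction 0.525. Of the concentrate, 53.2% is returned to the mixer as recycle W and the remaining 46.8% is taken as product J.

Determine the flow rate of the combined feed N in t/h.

Overall ethylene glycol balance (none leaves overhead): ethylene glycol in fresh feed = ethylene glycol in product, i.e. 1670×0.049 = (1−0.532)·C·0.525.
C = 81.83/(0.525×0.468) = 333.05 t/h.
Recycle W = 0.532×333.05 = 177.18 t/h.
Combined feed N = 1670 + 177.18 = 1847.2 t/h.

1847 t/h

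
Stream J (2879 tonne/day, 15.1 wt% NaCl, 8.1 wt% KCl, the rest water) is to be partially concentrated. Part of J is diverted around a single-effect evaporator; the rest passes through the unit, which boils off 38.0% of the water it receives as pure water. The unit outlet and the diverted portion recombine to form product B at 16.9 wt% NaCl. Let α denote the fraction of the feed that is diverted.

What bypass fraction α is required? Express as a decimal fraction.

All 2879×0.151 = 434.73 tonne/day of NaCl reaches B, so B = 434.73/0.169 = 2572.4 tonne/day and vapour = 306.64 tonne/day.
The evaporator receives (1−α)·2879 of feed at 0.768 water and removes 0.380 of that water:
0.380×0.768×(1−α)×2879 = 306.64
(1−α) = 306.64/840.21 = 0.3650;  α = 0.6350.

0.635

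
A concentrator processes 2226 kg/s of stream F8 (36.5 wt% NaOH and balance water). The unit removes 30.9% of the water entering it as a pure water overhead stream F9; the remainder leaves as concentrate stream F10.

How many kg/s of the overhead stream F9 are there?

water entering = 2226×0.635 = 1413.5 kg/s; overhead removed = 0.309×1413.5 = 436.77 kg/s.

436.8 kg/s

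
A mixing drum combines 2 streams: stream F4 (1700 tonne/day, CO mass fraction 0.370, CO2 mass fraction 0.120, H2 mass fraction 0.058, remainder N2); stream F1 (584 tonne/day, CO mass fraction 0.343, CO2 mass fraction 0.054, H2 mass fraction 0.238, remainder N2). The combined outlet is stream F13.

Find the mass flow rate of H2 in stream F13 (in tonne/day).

H2 out = H2 in = 1700×0.058 + 584×0.238 = 237.59 tonne/day.

237.6 tonne/day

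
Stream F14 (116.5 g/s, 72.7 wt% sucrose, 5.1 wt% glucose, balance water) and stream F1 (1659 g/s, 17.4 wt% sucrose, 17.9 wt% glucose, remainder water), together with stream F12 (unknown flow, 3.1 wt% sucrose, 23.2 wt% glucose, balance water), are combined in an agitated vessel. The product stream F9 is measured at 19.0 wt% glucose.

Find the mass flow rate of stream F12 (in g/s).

Let F12 be the unknown flow. Total out = 1775.5 + F12.
glucose balance: 302.9 + 0.232·F12 = 0.190·(1775.5 + F12)
(0.232 − 0.190)·F12 = 0.190×1775.5 − 302.9 = 34.442
F12 = 34.442 / 0.042 = 820.06 g/s

820.1 g/s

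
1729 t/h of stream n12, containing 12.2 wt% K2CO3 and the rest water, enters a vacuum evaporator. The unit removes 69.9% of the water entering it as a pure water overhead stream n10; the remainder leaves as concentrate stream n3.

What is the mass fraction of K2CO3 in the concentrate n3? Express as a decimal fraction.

K2CO3 is not removed: 1729×0.122 = 210.94 t/h of K2CO3 enters n3.
water entering = 1729×0.878 = 1518.1 t/h; overhead removed = 0.699×1518.1 = 1061.1 t/h.
Concentrate = 1729 − 1061.1 = 667.87 t/h.
Mass fraction = 210.94/667.87 = 0.316.

0.316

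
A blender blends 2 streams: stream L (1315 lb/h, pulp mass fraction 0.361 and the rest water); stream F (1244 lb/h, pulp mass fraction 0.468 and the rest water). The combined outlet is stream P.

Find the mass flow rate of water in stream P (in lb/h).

water out = water in = 1315×0.639 + 1244×0.532 = 1502.1 lb/h.

1502 lb/h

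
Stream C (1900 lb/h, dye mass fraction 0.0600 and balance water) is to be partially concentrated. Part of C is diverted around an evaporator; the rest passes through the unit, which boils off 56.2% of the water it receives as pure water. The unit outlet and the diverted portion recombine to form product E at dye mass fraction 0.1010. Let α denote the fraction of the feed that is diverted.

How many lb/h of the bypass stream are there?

All 1900×0.060 = 114 lb/h of dye reaches E, so E = 114/0.101 = 1128.7 lb/h and vapour = 771.29 lb/h.
The evaporator receives (1−α)·1900 of feed at 0.940 water and removes 0.562 of that water:
0.562×0.940×(1−α)×1900 = 771.29
(1−α) = 771.29/1003.7 = 0.7684;  α = 0.2316.
Bypass flow = 0.2316×1900 = 440 lb/h.

440 lb/h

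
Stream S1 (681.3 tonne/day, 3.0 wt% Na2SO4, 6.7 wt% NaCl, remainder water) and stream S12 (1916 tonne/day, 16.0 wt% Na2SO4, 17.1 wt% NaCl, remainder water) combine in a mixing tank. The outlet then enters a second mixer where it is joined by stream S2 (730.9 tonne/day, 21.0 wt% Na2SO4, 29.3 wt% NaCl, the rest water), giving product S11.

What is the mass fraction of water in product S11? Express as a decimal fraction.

Overall, product flow = 3328.2 tonne/day.
water in = 681.3×0.903 + 1916×0.669 + 730.9×0.497 = 2260.3 tonne/day.
water fraction in S11 = 0.679.

0.679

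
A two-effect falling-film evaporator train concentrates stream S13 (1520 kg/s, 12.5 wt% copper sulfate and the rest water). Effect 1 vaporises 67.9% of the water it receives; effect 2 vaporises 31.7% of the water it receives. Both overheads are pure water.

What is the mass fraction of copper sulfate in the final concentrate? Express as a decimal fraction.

water in feed = 1520×0.875 = 1330 kg/s.
After stage 1: water left = (1−0.679)×1330 = 426.93; stream total = 616.93 kg/s.
After stage 2: water left = (1−0.317)×426.93 = 291.59; final concentrate = 481.59 kg/s.
copper sulfate fraction = 190/481.59 = 0.395.

0.395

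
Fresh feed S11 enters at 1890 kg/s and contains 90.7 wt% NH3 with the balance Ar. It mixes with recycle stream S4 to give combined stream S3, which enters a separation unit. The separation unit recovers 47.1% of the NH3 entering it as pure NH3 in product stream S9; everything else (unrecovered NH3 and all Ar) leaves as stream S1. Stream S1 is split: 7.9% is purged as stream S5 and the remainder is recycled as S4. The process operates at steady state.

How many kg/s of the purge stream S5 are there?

315.5 kg/s

Ar enters only via S11 and leaves only via the purge: 1890×0.093 = 0.079×(Ar in S1), and the separation unit passes all Ar, so Ar in S3 = Ar in S1 = 2224.9 kg/s.
NH3 in S3: m_A = 1890×0.907 + (1−0.079)·(1−0.471)·m_A, so m_A = 1714.2/0.5128 = 3342.9 kg/s.
S1 = (1−0.471)×3342.9 + 2224.9 = 3993.4 kg/s.
Purge S5 = 0.079×3993.4 = 315.47 kg/s.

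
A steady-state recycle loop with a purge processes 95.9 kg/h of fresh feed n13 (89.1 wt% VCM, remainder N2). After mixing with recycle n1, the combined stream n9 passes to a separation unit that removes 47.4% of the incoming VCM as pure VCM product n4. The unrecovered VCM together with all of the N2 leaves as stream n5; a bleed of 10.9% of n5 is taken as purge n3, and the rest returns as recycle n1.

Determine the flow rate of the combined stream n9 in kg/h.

N2 enters only via n13 and leaves only via the purge: 95.9×0.109 = 0.109×(N2 in n5), and the separation unit passes all N2, so N2 in n9 = N2 in n5 = 95.9 kg/h.
VCM in n9: m_A = 95.9×0.891 + (1−0.109)·(1−0.474)·m_A, so m_A = 85.447/0.5313 = 160.82 kg/h.
n9 = 160.82 + 95.9 = 256.72 kg/h.

256.7 kg/h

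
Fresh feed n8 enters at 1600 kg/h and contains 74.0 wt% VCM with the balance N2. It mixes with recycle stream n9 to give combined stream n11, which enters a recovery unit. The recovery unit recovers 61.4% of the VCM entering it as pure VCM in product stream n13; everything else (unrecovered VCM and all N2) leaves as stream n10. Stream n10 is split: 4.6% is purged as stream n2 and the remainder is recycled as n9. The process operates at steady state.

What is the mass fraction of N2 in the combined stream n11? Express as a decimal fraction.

N2 enters only via n8 and leaves only via the purge: 1600×0.260 = 0.046×(N2 in n10), and the recovery unit passes all N2, so N2 in n11 = N2 in n10 = 9043.5 kg/h.
VCM in n11: m_A = 1600×0.740 + (1−0.046)·(1−0.614)·m_A, so m_A = 1184/0.6318 = 1874.1 kg/h.
n11 = 1874.1 + 9043.5 = 10918 kg/h.
N2 fraction in n11 = 9043.5/10918 = 0.828.

0.828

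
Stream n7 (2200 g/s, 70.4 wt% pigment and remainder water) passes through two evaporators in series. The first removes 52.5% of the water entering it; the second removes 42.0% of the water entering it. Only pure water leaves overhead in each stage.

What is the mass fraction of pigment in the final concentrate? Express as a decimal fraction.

0.896

water in feed = 2200×0.296 = 651.2 g/s.
After stage 1: water left = (1−0.525)×651.2 = 309.32; stream total = 1858.1 g/s.
After stage 2: water left = (1−0.420)×309.32 = 179.41; final concentrate = 1728.2 g/s.
pigment fraction = 1548.8/1728.2 = 0.896.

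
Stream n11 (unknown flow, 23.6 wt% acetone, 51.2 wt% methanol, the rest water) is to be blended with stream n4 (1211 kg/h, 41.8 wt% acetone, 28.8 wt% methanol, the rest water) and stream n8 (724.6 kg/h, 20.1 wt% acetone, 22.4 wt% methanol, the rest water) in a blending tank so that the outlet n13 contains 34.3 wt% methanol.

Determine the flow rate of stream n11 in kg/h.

904.3 kg/h

Let n11 be the unknown flow. Total out = 1935.6 + n11.
methanol balance: 511.08 + 0.512·n11 = 0.343·(1935.6 + n11)
(0.512 − 0.343)·n11 = 0.343×1935.6 − 511.08 = 152.83
n11 = 152.83 / 0.169 = 904.33 kg/h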